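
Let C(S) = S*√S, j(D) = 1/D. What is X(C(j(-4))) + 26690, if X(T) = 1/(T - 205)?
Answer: 71785437570/2689601 + 8*I/2689601 ≈ 26690.0 + 2.9744e-6*I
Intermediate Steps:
j(D) = 1/D
C(S) = S^(3/2)
X(T) = 1/(-205 + T)
X(C(j(-4))) + 26690 = 1/(-205 + (1/(-4))^(3/2)) + 26690 = 1/(-205 + (-¼)^(3/2)) + 26690 = 1/(-205 - I/8) + 26690 = 64*(-205 + I/8)/2689601 + 26690 = 26690 + 64*(-205 + I/8)/2689601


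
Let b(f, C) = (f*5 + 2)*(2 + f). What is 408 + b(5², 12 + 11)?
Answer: 3837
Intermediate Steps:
b(f, C) = (2 + f)*(2 + 5*f) (b(f, C) = (5*f + 2)*(2 + f) = (2 + 5*f)*(2 + f) = (2 + f)*(2 + 5*f))
408 + b(5², 12 + 11) = 408 + (4 + 5*(5²)² + 12*5²) = 408 + (4 + 5*25² + 12*25) = 408 + (4 + 5*625 + 300) = 408 + (4 + 3125 + 300) = 408 + 3429 = 3837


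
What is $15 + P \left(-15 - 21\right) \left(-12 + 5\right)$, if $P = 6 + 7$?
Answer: $3291$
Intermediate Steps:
$P = 13$
$15 + P \left(-15 - 21\right) \left(-12 + 5\right) = 15 + 13 \left(-15 - 21\right) \left(-12 + 5\right) = 15 + 13 \left(\left(-36\right) \left(-7\right)\right) = 15 + 13 \cdot 252 = 15 + 3276 = 3291$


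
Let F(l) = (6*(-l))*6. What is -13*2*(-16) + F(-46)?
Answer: 2072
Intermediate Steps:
F(l) = -36*l (F(l) = -6*l*6 = -36*l)
-13*2*(-16) + F(-46) = -13*2*(-16) - 36*(-46) = -26*(-16) + 1656 = 416 + 1656 = 2072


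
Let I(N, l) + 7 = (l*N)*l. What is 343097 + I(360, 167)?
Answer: 10383130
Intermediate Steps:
I(N, l) = -7 + N*l**2 (I(N, l) = -7 + (l*N)*l = -7 + (N*l)*l = -7 + N*l**2)
343097 + I(360, 167) = 343097 + (-7 + 360*167**2) = 343097 + (-7 + 360*27889) = 343097 + (-7 + 10040040) = 343097 + 10040033 = 10383130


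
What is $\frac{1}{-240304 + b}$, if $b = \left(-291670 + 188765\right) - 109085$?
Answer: $- \frac{1}{452294} \approx -2.211 \cdot 10^{-6}$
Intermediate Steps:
$b = -211990$ ($b = -102905 - 109085 = -211990$)
$\frac{1}{-240304 + b} = \frac{1}{-240304 - 211990} = \frac{1}{-452294} = - \frac{1}{452294}$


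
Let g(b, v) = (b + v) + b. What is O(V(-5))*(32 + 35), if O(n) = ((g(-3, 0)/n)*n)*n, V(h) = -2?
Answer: 804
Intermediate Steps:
g(b, v) = v + 2*b
O(n) = -6*n (O(n) = (((0 + 2*(-3))/n)*n)*n = (((0 - 6)/n)*n)*n = ((-6/n)*n)*n = -6*n)
O(V(-5))*(32 + 35) = (-6*(-2))*(32 + 35) = 12*67 = 804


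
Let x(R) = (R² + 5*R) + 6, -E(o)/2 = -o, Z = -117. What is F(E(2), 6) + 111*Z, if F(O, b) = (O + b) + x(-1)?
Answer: -12975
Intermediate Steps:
E(o) = 2*o (E(o) = -(-2)*o = 2*o)
x(R) = 6 + R² + 5*R
F(O, b) = 2 + O + b (F(O, b) = (O + b) + (6 + (-1)² + 5*(-1)) = (O + b) + (6 + 1 - 5) = (O + b) + 2 = 2 + O + b)
F(E(2), 6) + 111*Z = (2 + 2*2 + 6) + 111*(-117) = (2 + 4 + 6) - 12987 = 12 - 12987 = -12975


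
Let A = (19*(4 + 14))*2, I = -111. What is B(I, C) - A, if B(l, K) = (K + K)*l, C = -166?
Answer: 36168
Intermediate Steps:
B(l, K) = 2*K*l (B(l, K) = (2*K)*l = 2*K*l)
A = 684 (A = (19*18)*2 = 342*2 = 684)
B(I, C) - A = 2*(-166)*(-111) - 1*684 = 36852 - 684 = 36168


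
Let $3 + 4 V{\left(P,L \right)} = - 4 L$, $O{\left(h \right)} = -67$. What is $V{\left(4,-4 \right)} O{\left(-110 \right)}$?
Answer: $- \frac{871}{4} \approx -217.75$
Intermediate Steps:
$V{\left(P,L \right)} = - \frac{3}{4} - L$ ($V{\left(P,L \right)} = - \frac{3}{4} + \frac{\left(-4\right) L}{4} = - \frac{3}{4} - L$)
$V{\left(4,-4 \right)} O{\left(-110 \right)} = \left(- \frac{3}{4} - -4\right) \left(-67\right) = \left(- \frac{3}{4} + 4\right) \left(-67\right) = \frac{13}{4} \left(-67\right) = - \frac{871}{4}$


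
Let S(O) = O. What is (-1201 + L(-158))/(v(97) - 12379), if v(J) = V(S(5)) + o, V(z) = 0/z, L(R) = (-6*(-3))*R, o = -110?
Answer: 4045/12489 ≈ 0.32388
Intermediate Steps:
L(R) = 18*R
V(z) = 0
v(J) = -110 (v(J) = 0 - 110 = -110)
(-1201 + L(-158))/(v(97) - 12379) = (-1201 + 18*(-158))/(-110 - 12379) = (-1201 - 2844)/(-12489) = -4045*(-1/12489) = 4045/12489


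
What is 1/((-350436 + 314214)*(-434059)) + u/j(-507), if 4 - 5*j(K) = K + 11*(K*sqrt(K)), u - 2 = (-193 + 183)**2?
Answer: 512181576354488/30991860211037982519 - 18487755*I*sqrt(3)/7884723062 ≈ 1.6526e-5 - 0.0040612*I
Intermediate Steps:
u = 102 (u = 2 + (-193 + 183)**2 = 2 + (-10)**2 = 2 + 100 = 102)
j(K) = 4/5 - 11*K**(3/2)/5 - K/5 (j(K) = 4/5 - (K + 11*(K*sqrt(K)))/5 = 4/5 - (K + 11*K**(3/2))/5 = 4/5 + (-11*K**(3/2)/5 - K/5) = 4/5 - 11*K**(3/2)/5 - K/5)
1/((-350436 + 314214)*(-434059)) + u/j(-507) = 1/((-350436 + 314214)*(-434059)) + 102/(4/5 - (-72501)*I*sqrt(3)/5 - 1/5*(-507)) = -1/434059/(-36222) + 102/(4/5 - (-72501)*I*sqrt(3)/5 + 507/5) = -1/36222*(-1/434059) + 102/(4/5 + 72501*I*sqrt(3)/5 + 507/5) = 1/15722485098 + 102/(511/5 + 72501*I*sqrt(3)/5)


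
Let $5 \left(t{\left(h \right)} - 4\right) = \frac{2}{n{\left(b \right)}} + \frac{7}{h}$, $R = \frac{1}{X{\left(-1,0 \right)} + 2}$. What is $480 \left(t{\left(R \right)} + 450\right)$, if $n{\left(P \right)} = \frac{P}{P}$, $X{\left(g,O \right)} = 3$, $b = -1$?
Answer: $221472$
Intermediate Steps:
$R = \frac{1}{5}$ ($R = \frac{1}{3 + 2} = \frac{1}{5} \approx 0.2$)
$n{\left(P \right)} = 1$
$t{\left(h \right)} = \frac{22}{5} + \frac{7}{5 h}$ ($t{\left(h \right)} = 4 + \frac{\frac{2}{1} + \frac{7}{h}}{5} = 4 + \frac{2 \cdot 1 + \frac{7}{h}}{5} = 4 + \frac{2 + \frac{7}{h}}{5} = 4 + \left(\frac{2}{5} + \frac{7}{5 h}\right) = \frac{22}{5} + \frac{7}{5 h}$)
$480 \left(t{\left(R \right)} + 450\right) = 480 \left(\frac{\frac{1}{\frac{1}{5}} \left(7 + 22 \cdot \frac{1}{5}\right)}{5} + 450\right) = 480 \left(\frac{1}{5} \cdot 5 \left(7 + \frac{22}{5}\right) + 450\right) = 480 \left(\frac{1}{5} \cdot 5 \cdot \frac{57}{5} + 450\right) = 480 \left(\frac{57}{5} + 450\right) = 480 \cdot \frac{2307}{5} = 221472$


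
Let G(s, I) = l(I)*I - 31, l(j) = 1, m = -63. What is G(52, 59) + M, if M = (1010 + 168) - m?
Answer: 1269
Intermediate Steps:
G(s, I) = -31 + I (G(s, I) = 1*I - 31 = I - 31 = -31 + I)
M = 1241 (M = (1010 + 168) - 1*(-63) = 1178 + 63 = 1241)
G(52, 59) + M = (-31 + 59) + 1241 = 28 + 1241 = 1269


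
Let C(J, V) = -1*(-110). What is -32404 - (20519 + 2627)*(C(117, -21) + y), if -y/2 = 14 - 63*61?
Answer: -179830532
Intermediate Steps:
y = 7658 (y = -2*(14 - 63*61) = -2*(14 - 3843) = -2*(-3829) = 7658)
C(J, V) = 110
-32404 - (20519 + 2627)*(C(117, -21) + y) = -32404 - (20519 + 2627)*(110 + 7658) = -32404 - 23146*7768 = -32404 - 1*179798128 = -32404 - 179798128 = -179830532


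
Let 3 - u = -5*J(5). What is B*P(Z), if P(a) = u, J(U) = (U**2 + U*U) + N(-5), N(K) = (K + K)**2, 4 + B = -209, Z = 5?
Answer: -160389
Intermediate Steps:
B = -213 (B = -4 - 209 = -213)
N(K) = 4*K**2 (N(K) = (2*K)**2 = 4*K**2)
J(U) = 100 + 2*U**2 (J(U) = (U**2 + U*U) + 4*(-5)**2 = (U**2 + U**2) + 4*25 = 2*U**2 + 100 = 100 + 2*U**2)
u = 753 (u = 3 - (-5)*(100 + 2*5**2) = 3 - (-5)*(100 + 2*25) = 3 - (-5)*(100 + 50) = 3 - (-5)*150 = 3 - 1*(-750) = 3 + 750 = 753)
P(a) = 753
B*P(Z) = -213*753 = -160389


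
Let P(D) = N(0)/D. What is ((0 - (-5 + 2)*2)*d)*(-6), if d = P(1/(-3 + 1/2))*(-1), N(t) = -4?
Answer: 360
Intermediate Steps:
P(D) = -4/D
d = -10 (d = -4/(1/(-3 + 1/2))*(-1) = -4/(1/(-5/2))*(-1) = -4/(-2/5)*(-1) = -4*(-5/2)*(-1) = 10*(-1) = -10)
((0 - (-5 + 2)*2)*d)*(-6) = ((0 - (-5 + 2)*2)*(-10))*(-6) = ((0 - (-3)*2)*(-10))*(-6) = ((0 - 1*(-6))*(-10))*(-6) = ((0 + 6)*(-10))*(-6) = (6*(-10))*(-6) = -60*(-6) = 360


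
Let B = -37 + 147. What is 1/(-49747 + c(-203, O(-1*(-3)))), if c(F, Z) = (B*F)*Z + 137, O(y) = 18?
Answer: -1/451550 ≈ -2.2146e-6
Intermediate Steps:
B = 110
c(F, Z) = 137 + 110*F*Z (c(F, Z) = (110*F)*Z + 137 = 110*F*Z + 137 = 137 + 110*F*Z)
1/(-49747 + c(-203, O(-1*(-3)))) = 1/(-49747 + (137 + 110*(-203)*18)) = 1/(-49747 + (137 - 401940)) = 1/(-49747 - 401803) = 1/(-451550) = -1/451550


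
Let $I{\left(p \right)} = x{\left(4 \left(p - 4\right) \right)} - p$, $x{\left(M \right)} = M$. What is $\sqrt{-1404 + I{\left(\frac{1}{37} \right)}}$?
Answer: $\frac{i \sqrt{1943869}}{37} \approx 37.682 i$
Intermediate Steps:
$I{\left(p \right)} = -16 + 3 p$ ($I{\left(p \right)} = 4 \left(p - 4\right) - p = 4 \left(-4 + p\right) - p = \left(-16 + 4 p\right) - p = -16 + 3 p$)
$\sqrt{-1404 + I{\left(\frac{1}{37} \right)}} = \sqrt{-1404 - \left(16 - \frac{3}{37}\right)} = \sqrt{-1404 + \left(-16 + 3 \cdot \frac{1}{37}\right)} = \sqrt{-1404 + \left(-16 + \frac{3}{37}\right)} = \sqrt{-1404 - \frac{589}{37}} = \sqrt{- \frac{52537}{37}} = \frac{i \sqrt{1943869}}{37}$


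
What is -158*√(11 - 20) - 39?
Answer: -39 - 474*I ≈ -39.0 - 474.0*I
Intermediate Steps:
-158*√(11 - 20) - 39 = -474*I - 39 = -39 - 474*I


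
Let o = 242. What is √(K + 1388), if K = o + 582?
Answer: 2*√553 ≈ 47.032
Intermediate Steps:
K = 824 (K = 242 + 582 = 824)
√(K + 1388) = √(824 + 1388) = √2212 = 2*√553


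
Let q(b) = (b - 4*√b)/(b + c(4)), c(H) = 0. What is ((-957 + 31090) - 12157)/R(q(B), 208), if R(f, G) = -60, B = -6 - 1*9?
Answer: -1498/5 ≈ -299.60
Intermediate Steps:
B = -15 (B = -6 - 9 = -15)
q(b) = (b - 4*√b)/b (q(b) = (b - 4*√b)/(b + 0) = (b - 4*√b)/b)
((-957 + 31090) - 12157)/R(q(B), 208) = ((-957 + 31090) - 12157)/(-60) = (30133 - 12157)*(-1/60) = 17976*(-1/60) = -1498/5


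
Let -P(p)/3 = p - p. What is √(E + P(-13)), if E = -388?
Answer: 2*I*√97 ≈ 19.698*I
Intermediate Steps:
P(p) = 0 (P(p) = -3*(p - p) = -3*0 = 0)
√(E + P(-13)) = √(-388 + 0) = √(-388) = 2*I*√97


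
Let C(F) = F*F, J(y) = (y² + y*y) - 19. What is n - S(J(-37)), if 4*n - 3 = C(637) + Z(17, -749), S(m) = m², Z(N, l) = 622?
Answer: -14582725/2 ≈ -7.2914e+6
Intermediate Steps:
J(y) = -19 + 2*y² (J(y) = (y² + y²) - 19 = 2*y² - 19 = -19 + 2*y²)
C(F) = F²
n = 203197/2 (n = ¾ + (637² + 622)/4 = ¾ + (405769 + 622)/4 = ¾ + (¼)*406391 = ¾ + 406391/4 = 203197/2 ≈ 1.0160e+5)
n - S(J(-37)) = 203197/2 - (-19 + 2*(-37)²)² = 203197/2 - (-19 + 2*1369)² = 203197/2 - (-19 + 2738)² = 203197/2 - 1*2719² = 203197/2 - 1*7392961 = 203197/2 - 7392961 = -14582725/2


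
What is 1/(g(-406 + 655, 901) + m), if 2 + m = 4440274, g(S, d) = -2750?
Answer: 1/4437522 ≈ 2.2535e-7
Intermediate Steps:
m = 4440272 (m = -2 + 4440274 = 4440272)
1/(g(-406 + 655, 901) + m) = 1/(-2750 + 4440272) = 1/4437522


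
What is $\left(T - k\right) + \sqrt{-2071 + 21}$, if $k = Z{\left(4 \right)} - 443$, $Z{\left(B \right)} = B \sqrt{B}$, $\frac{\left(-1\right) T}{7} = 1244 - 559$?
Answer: $-4360 + 5 i \sqrt{82} \approx -4360.0 + 45.277 i$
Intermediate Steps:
$T = -4795$ ($T = - 7 \left(1244 - 559\right) = \left(-7\right) 685 = -4795$)
$Z{\left(B \right)} = B^{\frac{3}{2}}$
$k = -435$ ($k = 4^{\frac{3}{2}} - 443 = 8 - 443 = -435$)
$\left(T - k\right) + \sqrt{-2071 + 21} = \left(-4795 - -435\right) + \sqrt{-2071 + 21} = \left(-4795 + 435\right) + \sqrt{-2050} = -4360 + 5 i \sqrt{82}$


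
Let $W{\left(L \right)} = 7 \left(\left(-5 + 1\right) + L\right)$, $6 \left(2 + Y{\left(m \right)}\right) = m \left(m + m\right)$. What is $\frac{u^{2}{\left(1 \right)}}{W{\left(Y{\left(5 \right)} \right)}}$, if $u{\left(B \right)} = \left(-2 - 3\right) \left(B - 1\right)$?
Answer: $0$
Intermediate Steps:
$Y{\left(m \right)} = -2 + \frac{m^{2}}{3}$ ($Y{\left(m \right)} = -2 + \frac{m \left(m + m\right)}{6} = -2 + \frac{m 2 m}{6} = -2 + \frac{2 m^{2}}{6} = -2 + \frac{m^{2}}{3}$)
$W{\left(L \right)} = -28 + 7 L$ ($W{\left(L \right)} = 7 \left(-4 + L\right) = -28 + 7 L$)
$u{\left(B \right)} = 5 - 5 B$ ($u{\left(B \right)} = - 5 \left(-1 + B\right) = 5 - 5 B$)
$\frac{u^{2}{\left(1 \right)}}{W{\left(Y{\left(5 \right)} \right)}} = \frac{\left(5 - 5\right)^{2}}{-28 + 7 \left(-2 + \frac{5^{2}}{3}\right)} = \frac{\left(5 - 5\right)^{2}}{-28 + 7 \left(-2 + \frac{1}{3} \cdot 25\right)} = \frac{0^{2}}{-28 + 7 \left(-2 + \frac{25}{3}\right)} = \frac{0}{-28 + 7 \cdot \frac{19}{3}} = \frac{0}{-28 + \frac{133}{3}} = \frac{0}{\frac{49}{3}} = 0 \cdot \frac{3}{49} = 0$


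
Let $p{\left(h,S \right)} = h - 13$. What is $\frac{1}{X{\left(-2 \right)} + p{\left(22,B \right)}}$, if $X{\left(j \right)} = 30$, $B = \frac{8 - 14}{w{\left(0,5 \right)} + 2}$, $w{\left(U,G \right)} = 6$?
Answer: $\frac{1}{39} \approx 0.025641$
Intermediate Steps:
$B = - \frac{3}{4}$ ($B = \frac{8 - 14}{6 + 2} = - \frac{6}{8} = \left(-6\right) \frac{1}{8} = - \frac{3}{4} \approx -0.75$)
$p{\left(h,S \right)} = -13 + h$
$\frac{1}{X{\left(-2 \right)} + p{\left(22,B \right)}} = \frac{1}{30 + \left(-13 + 22\right)} = \frac{1}{30 + 9} = \frac{1}{39}$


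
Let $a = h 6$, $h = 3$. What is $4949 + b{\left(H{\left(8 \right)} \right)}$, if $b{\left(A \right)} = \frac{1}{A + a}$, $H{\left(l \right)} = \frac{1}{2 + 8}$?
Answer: $\frac{895779}{181} \approx 4949.1$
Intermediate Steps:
$H{\left(l \right)} = \frac{1}{10}$
$a = 18$ ($a = 3 \cdot 6 = 18$)
$b{\left(A \right)} = \frac{1}{18 + A}$ ($b{\left(A \right)} = \frac{1}{A + 18} = \frac{1}{18 + A}$)
$4949 + b{\left(H{\left(8 \right)} \right)} = 4949 + \frac{1}{18 + \frac{1}{10}} = 4949 + \frac{1}{\frac{181}{10}} = 4949 + \frac{10}{181} = \frac{895779}{181}$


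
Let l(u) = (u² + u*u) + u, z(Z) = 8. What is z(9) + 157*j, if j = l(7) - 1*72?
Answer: 5189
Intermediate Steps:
l(u) = u + 2*u² (l(u) = (u² + u²) + u = 2*u² + u = u + 2*u²)
j = 33 (j = 7*(1 + 2*7) - 1*72 = 7*(1 + 14) - 72 = 7*15 - 72 = 105 - 72 = 33)
z(9) + 157*j = 8 + 157*33 = 8 + 5181 = 5189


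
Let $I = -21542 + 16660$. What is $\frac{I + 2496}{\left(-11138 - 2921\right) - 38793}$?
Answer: $\frac{1193}{26426} \approx 0.045145$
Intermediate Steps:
$I = -4882$
$\frac{I + 2496}{\left(-11138 - 2921\right) - 38793} = \frac{-4882 + 2496}{\left(-11138 - 2921\right) - 38793} = - \frac{2386}{\left(-11138 - 2921\right) - 38793} = - \frac{2386}{-14059 - 38793} = - \frac{2386}{-52852} = \left(-2386\right) \left(- \frac{1}{52852}\right) = \frac{1193}{26426}$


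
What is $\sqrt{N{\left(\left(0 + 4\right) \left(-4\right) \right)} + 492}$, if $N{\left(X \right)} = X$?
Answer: $2 \sqrt{119} \approx 21.817$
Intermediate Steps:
$\sqrt{N{\left(\left(0 + 4\right) \left(-4\right) \right)} + 492} = \sqrt{\left(0 + 4\right) \left(-4\right) + 492} = \sqrt{4 \left(-4\right) + 492} = \sqrt{-16 + 492} = \sqrt{476} = 2 \sqrt{119}$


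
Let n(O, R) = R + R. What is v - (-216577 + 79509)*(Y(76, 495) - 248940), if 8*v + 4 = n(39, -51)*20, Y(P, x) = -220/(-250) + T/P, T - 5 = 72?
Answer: -32415376249927/950 ≈ -3.4121e+10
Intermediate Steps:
T = 77 (T = 5 + 72 = 77)
n(O, R) = 2*R
Y(P, x) = 22/25 + 77/P (Y(P, x) = -220/(-250) + 77/P = -220*(-1/250) + 77/P = 22/25 + 77/P)
v = -511/2 (v = -½ + ((2*(-51))*20)/8 = -½ + (-102*20)/8 = -½ + (⅛)*(-2040) = -½ - 255 = -511/2 ≈ -255.50)
v - (-216577 + 79509)*(Y(76, 495) - 248940) = -511/2 - (-216577 + 79509)*((22/25 + 77/76) - 248940) = -511/2 - (-137068)*((22/25 + 77*(1/76)) - 248940) = -511/2 - (-137068)*((22/25 + 77/76) - 248940) = -511/2 - (-137068)*(3597/1900 - 248940) = -511/2 - (-137068)*(-472982403)/1900 = -511/2 - 1*16207688003601/475 = -511/2 - 16207688003601/475 = -32415376249927/950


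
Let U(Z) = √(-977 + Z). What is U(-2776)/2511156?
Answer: I*√417/837052 ≈ 2.4396e-5*I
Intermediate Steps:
U(-2776)/2511156 = √(-977 - 2776)/2511156 = √(-3753)*(1/2511156) = (3*I*√417)*(1/2511156) = I*√417/837052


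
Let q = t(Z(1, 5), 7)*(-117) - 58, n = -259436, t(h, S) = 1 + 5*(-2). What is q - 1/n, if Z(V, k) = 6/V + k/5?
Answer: 258138821/259436 ≈ 995.00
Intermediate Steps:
Z(V, k) = 6/V + k/5 (Z(V, k) = 6/V + k*(1/5) = 6/V + k/5)
t(h, S) = -9 (t(h, S) = 1 - 10 = -9)
q = 995 (q = -9*(-117) - 58 = 1053 - 58 = 995)
q - 1/n = 995 - 1/(-259436) = 995 - 1*(-1/259436) = 995 + 1/259436 = 258138821/259436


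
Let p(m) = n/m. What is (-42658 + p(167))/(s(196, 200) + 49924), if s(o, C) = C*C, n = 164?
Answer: -3561861/7508654 ≈ -0.47437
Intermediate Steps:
p(m) = 164/m
s(o, C) = C**2
(-42658 + p(167))/(s(196, 200) + 49924) = (-42658 + 164/167)/(200**2 + 49924) = (-42658 + 164*(1/167))/(40000 + 49924) = (-42658 + 164/167)/89924 = -7123722/167*1/89924 = -3561861/7508654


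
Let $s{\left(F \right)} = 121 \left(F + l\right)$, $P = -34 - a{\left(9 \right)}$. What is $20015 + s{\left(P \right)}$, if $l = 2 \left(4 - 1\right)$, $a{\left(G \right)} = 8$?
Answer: $15659$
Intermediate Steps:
$l = 6$ ($l = 2 \cdot 3 = 6$)
$P = -42$ ($P = -34 - 8 = -42$)
$s{\left(F \right)} = 726 + 121 F$ ($s{\left(F \right)} = 121 \left(F + 6\right) = 121 \left(6 + F\right) = 726 + 121 F$)
$20015 + s{\left(P \right)} = 20015 + \left(726 + 121 \left(-42\right)\right) = 20015 + \left(726 - 5082\right) = 20015 - 4356 = 15659$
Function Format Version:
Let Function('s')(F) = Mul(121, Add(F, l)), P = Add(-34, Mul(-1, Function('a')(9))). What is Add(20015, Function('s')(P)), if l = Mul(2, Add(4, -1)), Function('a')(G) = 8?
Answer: 15659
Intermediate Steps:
l = 6 (l = Mul(2, 3) = 6)
P = -42 (P = Add(-34, Mul(-1, 8)) = Add(-34, -8) = -42)
Function('s')(F) = Add(726, Mul(121, F)) (Function('s')(F) = Mul(121, Add(F, 6)) = Mul(121, Add(6, F)) = Add(726, Mul(121, F)))
Add(20015, Function('s')(P)) = Add(20015, Add(726, Mul(121, -42))) = Add(20015, Add(726, -5082)) = Add(20015, -4356) = 15659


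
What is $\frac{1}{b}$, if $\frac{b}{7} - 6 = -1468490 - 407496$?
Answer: $- \frac{1}{13131860} \approx -7.6151 \cdot 10^{-8}$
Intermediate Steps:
$b = -13131860$ ($b = 42 + 7 \left(-1468490 - 407496\right) = 42 + 7 \left(-1875986\right) = 42 - 13131902 = -13131860$)
$\frac{1}{b} = \frac{1}{-13131860} = - \frac{1}{13131860}$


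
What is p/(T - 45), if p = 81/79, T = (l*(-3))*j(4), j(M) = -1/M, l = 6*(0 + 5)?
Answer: -18/395 ≈ -0.045570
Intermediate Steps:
l = 30 (l = 6*5 = 30)
T = 45/2 (T = (30*(-3))*(-1/4) = -(-90)/4 = -90*(-1/4) = 45/2 ≈ 22.500)
p = 81/79 (p = 81*(1/79) = 81/79 ≈ 1.0253)
p/(T - 45) = (81/79)/(45/2 - 45) = (81/79)/(-45/2) = -2/45*81/79 = -18/395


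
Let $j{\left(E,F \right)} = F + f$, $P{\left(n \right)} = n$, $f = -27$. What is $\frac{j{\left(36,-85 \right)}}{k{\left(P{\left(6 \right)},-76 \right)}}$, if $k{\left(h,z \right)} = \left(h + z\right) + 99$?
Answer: $- \frac{112}{29} \approx -3.8621$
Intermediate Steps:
$j{\left(E,F \right)} = -27 + F$ ($j{\left(E,F \right)} = F - 27 = -27 + F$)
$k{\left(h,z \right)} = 99 + h + z$
$\frac{j{\left(36,-85 \right)}}{k{\left(P{\left(6 \right)},-76 \right)}} = \frac{-27 - 85}{99 + 6 - 76} = - \frac{112}{29}$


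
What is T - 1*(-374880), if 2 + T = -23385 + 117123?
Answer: 468616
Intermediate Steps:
T = 93736 (T = -2 + (-23385 + 117123) = -2 + 93738 = 93736)
T - 1*(-374880) = 93736 - 1*(-374880) = 93736 + 374880 = 468616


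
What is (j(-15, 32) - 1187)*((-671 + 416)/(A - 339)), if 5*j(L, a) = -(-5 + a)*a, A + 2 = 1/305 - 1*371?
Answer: -105758445/217159 ≈ -487.01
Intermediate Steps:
A = -113764/305 (A = -2 + (1/305 - 1*371) = -2 + (1/305 - 371) = -2 - 113154/305 = -113764/305 ≈ -373.00)
j(L, a) = -a*(-5 + a)/5 (j(L, a) = (-(-5 + a)*a)/5 = (-a*(-5 + a))/5 = -a*(-5 + a)/5)
(j(-15, 32) - 1187)*((-671 + 416)/(A - 339)) = ((⅕)*32*(5 - 1*32) - 1187)*((-671 + 416)/(-113764/305 - 339)) = ((⅕)*32*(5 - 32) - 1187)*(-255/(-217159/305)) = ((⅕)*32*(-27) - 1187)*(-255*(-305/217159)) = (-864/5 - 1187)*(77775/217159) = -6799/5*77775/217159 = -105758445/217159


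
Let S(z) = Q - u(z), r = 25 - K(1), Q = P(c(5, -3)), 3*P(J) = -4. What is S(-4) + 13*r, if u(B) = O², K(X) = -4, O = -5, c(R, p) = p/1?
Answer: 1052/3 ≈ 350.67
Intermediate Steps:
c(R, p) = p (c(R, p) = p*1 = p)
P(J) = -4/3 (P(J) = (⅓)*(-4) = -4/3)
Q = -4/3 ≈ -1.3333
u(B) = 25 (u(B) = (-5)² = 25)
r = 29 (r = 25 - 1*(-4) = 25 + 4 = 29)
S(z) = -79/3 (S(z) = -4/3 - 1*25 = -4/3 - 25 = -79/3)
S(-4) + 13*r = -79/3 + 13*29 = -79/3 + 377 = 1052/3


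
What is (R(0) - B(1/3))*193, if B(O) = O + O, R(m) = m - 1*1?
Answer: -965/3 ≈ -321.67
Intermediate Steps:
R(m) = -1 + m (R(m) = m - 1 = -1 + m)
B(O) = 2*O
(R(0) - B(1/3))*193 = ((-1 + 0) - 2/3)*193 = (-1 - 2/3)*193 = (-1 - 1*⅔)*193 = (-1 - ⅔)*193 = -5/3*193 = -965/3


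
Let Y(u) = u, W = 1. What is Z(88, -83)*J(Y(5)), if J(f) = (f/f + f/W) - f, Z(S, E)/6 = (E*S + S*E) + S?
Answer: -87120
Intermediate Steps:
Z(S, E) = 6*S + 12*E*S (Z(S, E) = 6*((E*S + S*E) + S) = 6*((E*S + E*S) + S) = 6*(2*E*S + S) = 6*(S + 2*E*S) = 6*S + 12*E*S)
J(f) = 1 (J(f) = (f/f + f/1) - f = (1 + f*1) - f = (1 + f) - f = 1)
Z(88, -83)*J(Y(5)) = (6*88*(1 + 2*(-83)))*1 = (6*88*(1 - 166))*1 = (6*88*(-165))*1 = -87120*1 = -87120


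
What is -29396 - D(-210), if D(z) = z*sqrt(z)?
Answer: -29396 + 210*I*sqrt(210) ≈ -29396.0 + 3043.2*I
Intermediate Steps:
D(z) = z**(3/2)
-29396 - D(-210) = -29396 - (-210)**(3/2) = -29396 - (-210)*I*sqrt(210) = -29396 + 210*I*sqrt(210)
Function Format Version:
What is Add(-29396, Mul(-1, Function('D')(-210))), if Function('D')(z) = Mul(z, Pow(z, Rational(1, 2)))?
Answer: Add(-29396, Mul(210, I, Pow(210, Rational(1, 2)))) ≈ Add(-29396., Mul(3043.2, I))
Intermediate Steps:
Function('D')(z) = Pow(z, Rational(3, 2))
Add(-29396, Mul(-1, Function('D')(-210))) = Add(-29396, Mul(-1, Pow(-210, Rational(3, 2)))) = Add(-29396, Mul(-1, Mul(-210, I, Pow(210, Rational(1, 2))))) = Add(-29396, Mul(210, I, Pow(210, Rational(1, 2))))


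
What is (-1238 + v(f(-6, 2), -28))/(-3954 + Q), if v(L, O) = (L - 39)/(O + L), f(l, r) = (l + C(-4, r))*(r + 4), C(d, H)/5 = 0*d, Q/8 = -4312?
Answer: 79157/2460800 ≈ 0.032167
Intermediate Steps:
Q = -34496 (Q = 8*(-4312) = -34496)
C(d, H) = 0 (C(d, H) = 5*(0*d) = 5*0 = 0)
f(l, r) = l*(4 + r) (f(l, r) = (l + 0)*(r + 4) = l*(4 + r))
v(L, O) = (-39 + L)/(L + O)
(-1238 + v(f(-6, 2), -28))/(-3954 + Q) = (-1238 + (-39 - 6*(4 + 2))/(-6*(4 + 2) - 28))/(-3954 - 34496) = (-1238 + (-39 - 6*6)/(-6*6 - 28))/(-38450) = (-1238 + (-39 - 36)/(-36 - 28))*(-1/38450) = (-1238 - 75/(-64))*(-1/38450) = (-1238 - 1/64*(-75))*(-1/38450) = (-1238 + 75/64)*(-1/38450) = -79157/64*(-1/38450) = 79157/2460800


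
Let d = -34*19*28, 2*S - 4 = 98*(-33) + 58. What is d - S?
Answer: -16502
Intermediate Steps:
S = -1586 (S = 2 + (98*(-33) + 58)/2 = 2 + (-3234 + 58)/2 = 2 + (½)*(-3176) = 2 - 1588 = -1586)
d = -18088 (d = -646*28 = -18088)
d - S = -18088 - 1*(-1586) = -18088 + 1586 = -16502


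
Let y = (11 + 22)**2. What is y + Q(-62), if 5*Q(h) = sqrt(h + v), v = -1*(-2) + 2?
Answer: 1089 + I*sqrt(58)/5 ≈ 1089.0 + 1.5232*I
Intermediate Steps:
v = 4 (v = 2 + 2 = 4)
y = 1089 (y = 33**2 = 1089)
Q(h) = sqrt(4 + h)/5 (Q(h) = sqrt(h + 4)/5 = sqrt(4 + h)/5)
y + Q(-62) = 1089 + sqrt(4 - 62)/5 = 1089 + sqrt(-58)/5 = 1089 + (I*sqrt(58))/5 = 1089 + I*sqrt(58)/5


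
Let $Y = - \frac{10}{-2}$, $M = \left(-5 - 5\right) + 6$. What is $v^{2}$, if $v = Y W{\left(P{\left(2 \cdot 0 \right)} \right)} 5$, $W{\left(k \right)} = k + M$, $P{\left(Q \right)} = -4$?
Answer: $40000$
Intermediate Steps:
$M = -4$ ($M = -10 + 6 = -4$)
$W{\left(k \right)} = -4 + k$ ($W{\left(k \right)} = k - 4 = -4 + k$)
$Y = 5$ ($Y = \left(-10\right) \left(- \frac{1}{2}\right) = 5$)
$v = -200$ ($v = 5 \left(-4 - 4\right) 5 = 5 \left(\left(-8\right) 5\right) = 5 \left(-40\right) = -200$)
$v^{2} = \left(-200\right)^{2} = 40000$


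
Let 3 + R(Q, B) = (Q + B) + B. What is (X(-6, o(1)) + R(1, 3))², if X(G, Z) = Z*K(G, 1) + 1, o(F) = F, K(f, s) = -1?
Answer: 16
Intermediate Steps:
R(Q, B) = -3 + Q + 2*B (R(Q, B) = -3 + ((Q + B) + B) = -3 + ((B + Q) + B) = -3 + (Q + 2*B) = -3 + Q + 2*B)
X(G, Z) = 1 - Z (X(G, Z) = Z*(-1) + 1 = -Z + 1 = 1 - Z)
(X(-6, o(1)) + R(1, 3))² = ((1 - 1*1) + (-3 + 1 + 2*3))² = ((1 - 1) + (-3 + 1 + 6))² = (0 + 4)² = 4² = 16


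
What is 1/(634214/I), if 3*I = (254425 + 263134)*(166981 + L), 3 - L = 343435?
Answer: -4348752529/90602 ≈ -47998.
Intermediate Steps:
L = -343432 (L = 3 - 1*343435 = 3 - 343435 = -343432)
I = -30441267703 (I = ((254425 + 263134)*(166981 - 343432))/3 = (517559*(-176451))/3 = (⅓)*(-91323803109) = -30441267703)
1/(634214/I) = 1/(634214/(-30441267703)) = 1/(634214*(-1/30441267703)) = 1/(-90602/4348752529) = -4348752529/90602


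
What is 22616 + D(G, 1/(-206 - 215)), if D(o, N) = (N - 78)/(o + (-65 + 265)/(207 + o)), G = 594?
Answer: 4532072503945/200393474 ≈ 22616.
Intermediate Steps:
D(o, N) = (-78 + N)/(o + 200/(207 + o))
22616 + D(G, 1/(-206 - 215)) = 22616 + (-16146 - 78*594 + 207/(-206 - 215) + 594/(-206 - 215))/(200 + 594**2 + 207*594) = 22616 + (-16146 - 46332 + 207/(-421) + 594/(-421))/(200 + 352836 + 122958) = 22616 + (-16146 - 46332 + 207*(-1/421) - 1/421*594)/475994 = 22616 + (-16146 - 46332 - 207/421 - 594/421)/475994 = 22616 + (1/475994)*(-26304039/421) = 22616 - 26304039/200393474 = 4532072503945/200393474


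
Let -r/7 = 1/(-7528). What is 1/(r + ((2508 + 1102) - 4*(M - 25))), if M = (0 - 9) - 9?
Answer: 7528/28470903 ≈ 0.00026441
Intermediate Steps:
M = -18 (M = -9 - 9 = -18)
r = 7/7528 (r = -7/(-7528) = -7*(-1/7528) = 7/7528 ≈ 0.00092986)
1/(r + ((2508 + 1102) - 4*(M - 25))) = 1/(7/7528 + ((2508 + 1102) - 4*(-18 - 25))) = 1/(7/7528 + (3610 - 4*(-43))) = 1/(7/7528 + (3610 + 172)) = 1/(7/7528 + 3782) = 1/(28470903/7528) = 7528/28470903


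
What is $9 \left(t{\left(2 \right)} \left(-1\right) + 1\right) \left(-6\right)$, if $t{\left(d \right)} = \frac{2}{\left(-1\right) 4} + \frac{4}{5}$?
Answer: $- \frac{189}{5} \approx -37.8$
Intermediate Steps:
$t{\left(d \right)} = \frac{3}{10}$ ($t{\left(d \right)} = \frac{2}{-4} + 4 \cdot \frac{1}{5} = 2 \left(- \frac{1}{4}\right) + \frac{4}{5} = - \frac{1}{2} + \frac{4}{5} = \frac{3}{10}$)
$9 \left(t{\left(2 \right)} \left(-1\right) + 1\right) \left(-6\right) = 9 \left(\frac{3}{10} \left(-1\right) + 1\right) \left(-6\right) = 9 \left(- \frac{3}{10} + 1\right) \left(-6\right) = 9 \cdot \frac{7}{10} \left(-6\right) = \frac{63}{10} \left(-6\right) = - \frac{189}{5}$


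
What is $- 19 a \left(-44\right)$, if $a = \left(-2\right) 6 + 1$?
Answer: $-9196$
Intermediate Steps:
$a = -11$ ($a = -12 + 1 = -11$)
$- 19 a \left(-44\right) = \left(-19\right) \left(-11\right) \left(-44\right) = 209 \left(-44\right) = -9196$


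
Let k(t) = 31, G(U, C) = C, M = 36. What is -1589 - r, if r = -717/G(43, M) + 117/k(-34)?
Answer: -585103/372 ≈ -1572.9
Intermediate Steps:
r = -6005/372 (r = -717/36 + 117/31 = -717*1/36 + 117*(1/31) = -239/12 + 117/31 = -6005/372 ≈ -16.142)
-1589 - r = -1589 - 1*(-6005/372) = -1589 + 6005/372 = -585103/372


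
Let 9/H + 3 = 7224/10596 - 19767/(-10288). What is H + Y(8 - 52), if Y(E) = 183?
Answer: 578006589/3605275 ≈ 160.32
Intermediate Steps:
H = -81758736/3605275 (H = 9/(-3 + (7224/10596 - 19767/(-10288))) = 9/(-3 + (7224*(1/10596) - 19767*(-1/10288))) = 9/(-3 + (602/883 + 19767/10288)) = 9/(-3 + 23647637/9084304) = 9/(-3605275/9084304) = 9*(-9084304/3605275) = -81758736/3605275 ≈ -22.678)
H + Y(8 - 52) = -81758736/3605275 + 183 = 578006589/3605275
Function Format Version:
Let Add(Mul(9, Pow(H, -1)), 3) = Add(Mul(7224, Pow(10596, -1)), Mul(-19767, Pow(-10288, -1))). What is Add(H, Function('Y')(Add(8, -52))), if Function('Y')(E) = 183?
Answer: Rational(578006589, 3605275) ≈ 160.32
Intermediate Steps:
H = Rational(-81758736, 3605275) (H = Mul(9, Pow(Add(-3, Add(Mul(7224, Pow(10596, -1)), Mul(-19767, Pow(-10288, -1)))), -1)) = Mul(9, Pow(Add(-3, Add(Mul(7224, Rational(1, 10596)), Mul(-19767, Rational(-1, 10288)))), -1)) = Mul(9, Pow(Add(-3, Add(Rational(602, 883), Rational(19767, 10288))), -1)) = Mul(9, Pow(Add(-3, Rational(23647637, 9084304)), -1)) = Mul(9, Pow(Rational(-3605275, 9084304), -1)) = Mul(9, Rational(-9084304, 3605275)) = Rational(-81758736, 3605275) ≈ -22.678)
Add(H, Function('Y')(Add(8, -52))) = Add(Rational(-81758736, 3605275), 183) = Rational(578006589, 3605275)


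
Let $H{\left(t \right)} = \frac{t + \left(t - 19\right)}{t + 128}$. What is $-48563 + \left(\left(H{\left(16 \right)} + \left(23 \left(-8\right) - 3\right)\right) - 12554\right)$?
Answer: $- \frac{8827763}{144} \approx -61304.0$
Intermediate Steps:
$H{\left(t \right)} = \frac{-19 + 2 t}{128 + t}$ ($H{\left(t \right)} = \frac{t + \left(t - 19\right)}{128 + t} = \frac{t + \left(-19 + t\right)}{128 + t} = \frac{-19 + 2 t}{128 + t}$)
$-48563 + \left(\left(H{\left(16 \right)} + \left(23 \left(-8\right) - 3\right)\right) - 12554\right) = -48563 - \left(12741 - \frac{-19 + 2 \cdot 16}{128 + 16}\right) = -48563 - \left(12741 - \frac{-19 + 32}{144}\right) = -48563 + \left(\left(\frac{1}{144} \cdot 13 - 187\right) - 12554\right) = -48563 + \left(\left(\frac{13}{144} - 187\right) - 12554\right) = -48563 - \frac{1834691}{144} = - \frac{8827763}{144}$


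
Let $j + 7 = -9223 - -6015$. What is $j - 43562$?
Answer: $-46777$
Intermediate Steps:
$j = -3215$ ($j = -7 - 3208 = -3215$)
$j - 43562 = -3215 - 43562 = -46777$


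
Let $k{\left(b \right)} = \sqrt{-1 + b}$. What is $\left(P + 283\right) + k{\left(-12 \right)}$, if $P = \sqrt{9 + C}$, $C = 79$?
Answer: $283 + 2 \sqrt{22} + i \sqrt{13} \approx 292.38 + 3.6056 i$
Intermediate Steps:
$P = 2 \sqrt{22}$ ($P = \sqrt{9 + 79} = \sqrt{88} = 2 \sqrt{22} \approx 9.3808$)
$\left(P + 283\right) + k{\left(-12 \right)} = \left(2 \sqrt{22} + 283\right) + \sqrt{-1 - 12} = \left(283 + 2 \sqrt{22}\right) + \sqrt{-13} = \left(283 + 2 \sqrt{22}\right) + i \sqrt{13} = 283 + 2 \sqrt{22} + i \sqrt{13}$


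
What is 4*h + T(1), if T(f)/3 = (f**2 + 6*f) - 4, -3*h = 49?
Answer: -169/3 ≈ -56.333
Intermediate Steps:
h = -49/3 (h = -1/3*49 = -49/3 ≈ -16.333)
T(f) = -12 + 3*f**2 + 18*f (T(f) = 3*((f**2 + 6*f) - 4) = 3*(-4 + f**2 + 6*f) = -12 + 3*f**2 + 18*f)
4*h + T(1) = 4*(-49/3) + (-12 + 3*1**2 + 18*1) = -196/3 + (-12 + 3*1 + 18) = -196/3 + (-12 + 3 + 18) = -196/3 + 9 = -169/3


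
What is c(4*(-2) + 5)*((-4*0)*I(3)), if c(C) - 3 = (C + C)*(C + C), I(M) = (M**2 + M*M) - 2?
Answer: 0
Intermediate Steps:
I(M) = -2 + 2*M**2 (I(M) = (M**2 + M**2) - 2 = 2*M**2 - 2 = -2 + 2*M**2)
c(C) = 3 + 4*C**2 (c(C) = 3 + (C + C)*(C + C) = 3 + (2*C)*(2*C) = 3 + 4*C**2)
c(4*(-2) + 5)*((-4*0)*I(3)) = (3 + 4*(4*(-2) + 5)**2)*((-4*0)*(-2 + 2*3**2)) = (3 + 4*(-8 + 5)**2)*(0*(-2 + 2*9)) = (3 + 4*(-3)**2)*(0*(-2 + 18)) = (3 + 4*9)*(0*16) = (3 + 36)*0 = 39*0 = 0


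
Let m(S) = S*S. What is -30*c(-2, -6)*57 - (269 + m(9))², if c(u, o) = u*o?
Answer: -143020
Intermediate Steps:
c(u, o) = o*u
m(S) = S²
-30*c(-2, -6)*57 - (269 + m(9))² = -(-180)*(-2)*57 - (269 + 9²)² = -30*12*57 - (269 + 81)² = -360*57 - 1*350² = -20520 - 1*122500 = -20520 - 122500 = -143020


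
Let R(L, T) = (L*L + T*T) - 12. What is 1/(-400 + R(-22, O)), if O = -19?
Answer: 1/433 ≈ 0.0023095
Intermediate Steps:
R(L, T) = -12 + L**2 + T**2 (R(L, T) = (L**2 + T**2) - 12 = -12 + L**2 + T**2)
1/(-400 + R(-22, O)) = 1/(-400 + (-12 + (-22)**2 + (-19)**2)) = 1/(-400 + (-12 + 484 + 361)) = 1/(-400 + 833) = 1/433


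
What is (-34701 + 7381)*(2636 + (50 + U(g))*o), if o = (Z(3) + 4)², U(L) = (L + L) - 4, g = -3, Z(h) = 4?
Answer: -141954720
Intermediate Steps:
U(L) = -4 + 2*L (U(L) = 2*L - 4 = -4 + 2*L)
o = 64 (o = (4 + 4)² = 8² = 64)
(-34701 + 7381)*(2636 + (50 + U(g))*o) = (-34701 + 7381)*(2636 + (50 + (-4 + 2*(-3)))*64) = -27320*(2636 + (50 + (-4 - 6))*64) = -27320*(2636 + (50 - 10)*64) = -27320*(2636 + 40*64) = -27320*(2636 + 2560) = -27320*5196 = -141954720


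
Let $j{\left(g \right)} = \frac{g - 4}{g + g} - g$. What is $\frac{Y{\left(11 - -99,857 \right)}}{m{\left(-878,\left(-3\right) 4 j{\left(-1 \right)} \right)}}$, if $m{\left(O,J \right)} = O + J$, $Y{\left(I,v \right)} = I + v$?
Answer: $- \frac{967}{920} \approx -1.0511$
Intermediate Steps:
$j{\left(g \right)} = - g + \frac{-4 + g}{2 g}$ ($j{\left(g \right)} = \frac{-4 + g}{2 g} - g = - g + \frac{-4 + g}{2 g}$)
$m{\left(O,J \right)} = J + O$
$\frac{Y{\left(11 - -99,857 \right)}}{m{\left(-878,\left(-3\right) 4 j{\left(-1 \right)} \right)}} = \frac{\left(11 - -99\right) + 857}{\left(-3\right) 4 \left(\frac{1}{2} - -1 - \frac{2}{-1}\right) - 878} = \frac{\left(11 + 99\right) + 857}{- 12 \left(\frac{1}{2} + 1 - -2\right) - 878} = \frac{110 + 857}{- 12 \left(\frac{1}{2} + 1 + 2\right) - 878} = \frac{967}{\left(-12\right) \frac{7}{2} - 878} = \frac{967}{-42 - 878} = \frac{967}{-920} = 967 \left(- \frac{1}{920}\right) = - \frac{967}{920}$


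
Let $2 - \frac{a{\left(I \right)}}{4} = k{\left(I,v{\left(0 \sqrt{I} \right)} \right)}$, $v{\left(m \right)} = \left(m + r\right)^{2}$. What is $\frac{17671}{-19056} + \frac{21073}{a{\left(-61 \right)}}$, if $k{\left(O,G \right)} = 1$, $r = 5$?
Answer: $\frac{100374101}{19056} \approx 5267.3$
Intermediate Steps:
$v{\left(m \right)} = \left(5 + m\right)^{2}$ ($v{\left(m \right)} = \left(m + 5\right)^{2} = \left(5 + m\right)^{2}$)
$a{\left(I \right)} = 4$ ($a{\left(I \right)} = 8 - 4 = 4$)
$\frac{17671}{-19056} + \frac{21073}{a{\left(-61 \right)}} = \frac{17671}{-19056} + \frac{21073}{4} = 17671 \left(- \frac{1}{19056}\right) + 21073 \cdot \frac{1}{4} = - \frac{17671}{19056} + \frac{21073}{4} = \frac{100374101}{19056}$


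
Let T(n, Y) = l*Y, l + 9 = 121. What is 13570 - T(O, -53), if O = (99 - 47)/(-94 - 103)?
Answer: 19506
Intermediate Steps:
l = 112 (l = -9 + 121 = 112)
O = -52/197 (O = 52/(-197) = 52*(-1/197) = -52/197 ≈ -0.26396)
T(n, Y) = 112*Y
13570 - T(O, -53) = 13570 - 112*(-53) = 13570 - 1*(-5936) = 13570 + 5936 = 19506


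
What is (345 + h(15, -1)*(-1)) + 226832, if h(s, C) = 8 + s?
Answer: 227154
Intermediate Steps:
(345 + h(15, -1)*(-1)) + 226832 = (345 + (8 + 15)*(-1)) + 226832 = (345 + 23*(-1)) + 226832 = (345 - 23) + 226832 = 322 + 226832 = 227154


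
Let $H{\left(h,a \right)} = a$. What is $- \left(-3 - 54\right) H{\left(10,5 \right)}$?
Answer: $285$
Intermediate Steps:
$- \left(-3 - 54\right) H{\left(10,5 \right)} = - \left(-3 - 54\right) 5 = - \left(-57\right) 5 = \left(-1\right) \left(-285\right) = 285$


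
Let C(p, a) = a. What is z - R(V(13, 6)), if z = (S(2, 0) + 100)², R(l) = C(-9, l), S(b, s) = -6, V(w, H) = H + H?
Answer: 8824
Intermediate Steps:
V(w, H) = 2*H
R(l) = l
z = 8836 (z = (-6 + 100)² = 94² = 8836)
z - R(V(13, 6)) = 8836 - 2*6 = 8836 - 1*12 = 8836 - 12 = 8824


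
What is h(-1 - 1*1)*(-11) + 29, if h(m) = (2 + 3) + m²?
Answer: -70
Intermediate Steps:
h(m) = 5 + m²
h(-1 - 1*1)*(-11) + 29 = (5 + (-1 - 1*1)²)*(-11) + 29 = (5 + (-1 - 1)²)*(-11) + 29 = (5 + (-2)²)*(-11) + 29 = (5 + 4)*(-11) + 29 = 9*(-11) + 29 = -99 + 29 = -70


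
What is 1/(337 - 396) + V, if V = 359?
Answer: 21180/59 ≈ 358.98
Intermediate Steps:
1/(337 - 396) + V = 1/(337 - 396) + 359 = 1/(-59) + 359 = -1/59 + 359 = 21180/59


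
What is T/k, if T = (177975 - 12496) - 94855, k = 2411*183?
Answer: 70624/441213 ≈ 0.16007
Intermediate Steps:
k = 441213
T = 70624 (T = 165479 - 94855 = 70624)
T/k = 70624/441213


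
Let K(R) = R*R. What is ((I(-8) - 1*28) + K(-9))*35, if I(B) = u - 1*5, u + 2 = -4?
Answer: 1470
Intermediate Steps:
u = -6 (u = -2 - 4 = -6)
I(B) = -11 (I(B) = -6 - 1*5 = -6 - 5 = -11)
K(R) = R²
((I(-8) - 1*28) + K(-9))*35 = ((-11 - 1*28) + (-9)²)*35 = ((-11 - 28) + 81)*35 = (-39 + 81)*35 = 42*35 = 1470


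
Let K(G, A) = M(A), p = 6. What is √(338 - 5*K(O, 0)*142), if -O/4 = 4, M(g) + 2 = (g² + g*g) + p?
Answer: 3*I*√278 ≈ 50.02*I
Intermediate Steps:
M(g) = 4 + 2*g² (M(g) = -2 + ((g² + g*g) + 6) = -2 + ((g² + g²) + 6) = -2 + (2*g² + 6) = -2 + (6 + 2*g²) = 4 + 2*g²)
O = -16 (O = -4*4 = -16)
K(G, A) = 4 + 2*A²
√(338 - 5*K(O, 0)*142) = √(338 - 5*(4 + 2*0²)*142) = √(338 - 5*(4 + 2*0)*142) = √(338 - 5*(4 + 0)*142) = √(338 - 5*4*142) = √(338 - 20*142) = √(338 - 2840) = √(-2502) = 3*I*√278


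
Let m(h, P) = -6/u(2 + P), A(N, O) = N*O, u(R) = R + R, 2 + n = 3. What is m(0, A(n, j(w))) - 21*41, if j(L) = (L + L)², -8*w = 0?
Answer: -1725/2 ≈ -862.50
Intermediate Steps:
w = 0 (w = -⅛*0 = 0)
j(L) = 4*L² (j(L) = (2*L)² = 4*L²)
n = 1 (n = -2 + 3 = 1)
u(R) = 2*R
m(h, P) = -6/(4 + 2*P) (m(h, P) = -6*1/(2*(2 + P)) = -6/(4 + 2*P))
m(0, A(n, j(w))) - 21*41 = -3/(2 + 1*(4*0²)) - 21*41 = -3/(2 + 1*(4*0)) - 861 = -3/(2 + 1*0) - 861 = -3/(2 + 0) - 861 = -3/2 - 861 = -1725/2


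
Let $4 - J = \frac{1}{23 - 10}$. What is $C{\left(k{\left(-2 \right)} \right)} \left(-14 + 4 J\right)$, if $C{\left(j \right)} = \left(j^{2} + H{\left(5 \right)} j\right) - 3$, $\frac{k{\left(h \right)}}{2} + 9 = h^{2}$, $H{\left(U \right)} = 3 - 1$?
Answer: $\frac{1694}{13} \approx 130.31$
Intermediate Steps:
$H{\left(U \right)} = 2$ ($H{\left(U \right)} = 3 - 1 = 2$)
$k{\left(h \right)} = -18 + 2 h^{2}$
$C{\left(j \right)} = -3 + j^{2} + 2 j$ ($C{\left(j \right)} = \left(j^{2} + 2 j\right) - 3 = -3 + j^{2} + 2 j$)
$J = \frac{51}{13}$ ($J = 4 - \frac{1}{23 - 10} = 4 - \frac{1}{13} = \frac{51}{13} \approx 3.9231$)
$C{\left(k{\left(-2 \right)} \right)} \left(-14 + 4 J\right) = \left(-3 + \left(-18 + 2 \left(-2\right)^{2}\right)^{2} + 2 \left(-18 + 2 \left(-2\right)^{2}\right)\right) \left(-14 + 4 \cdot \frac{51}{13}\right) = \left(-3 + \left(-18 + 2 \cdot 4\right)^{2} + 2 \left(-18 + 2 \cdot 4\right)\right) \left(-14 + \frac{204}{13}\right) = \left(-3 + \left(-18 + 8\right)^{2} + 2 \left(-18 + 8\right)\right) \frac{22}{13} = \left(-3 + \left(-10\right)^{2} + 2 \left(-10\right)\right) \frac{22}{13} = \left(-3 + 100 - 20\right) \frac{22}{13} = 77 \cdot \frac{22}{13} = \frac{1694}{13}$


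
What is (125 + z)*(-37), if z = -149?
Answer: 888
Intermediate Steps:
(125 + z)*(-37) = (125 - 149)*(-37) = -24*(-37) = 888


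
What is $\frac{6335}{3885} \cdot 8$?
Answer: $\frac{1448}{111} \approx 13.045$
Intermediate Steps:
$\frac{6335}{3885} \cdot 8 = 6335 \cdot \frac{1}{3885} \cdot 8 = \frac{181}{111} \cdot 8 = \frac{1448}{111}$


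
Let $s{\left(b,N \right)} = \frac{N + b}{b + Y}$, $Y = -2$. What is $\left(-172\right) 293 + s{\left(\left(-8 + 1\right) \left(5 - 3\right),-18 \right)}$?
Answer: $-50394$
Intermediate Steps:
$s{\left(b,N \right)} = \frac{N + b}{-2 + b}$ ($s{\left(b,N \right)} = \frac{N + b}{b - 2} = \frac{N + b}{-2 + b}$)
$\left(-172\right) 293 + s{\left(\left(-8 + 1\right) \left(5 - 3\right),-18 \right)} = \left(-172\right) 293 + \frac{-18 + \left(-8 + 1\right) \left(5 - 3\right)}{-2 + \left(-8 + 1\right) \left(5 - 3\right)} = -50396 + \frac{-18 - 14}{-2 - 14} = -50396 + \frac{1}{-16} \left(-32\right) = -50396 - -2 = -50396 + 2 = -50394$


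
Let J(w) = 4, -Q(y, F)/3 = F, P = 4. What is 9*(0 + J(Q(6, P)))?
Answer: 36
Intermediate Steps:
Q(y, F) = -3*F
9*(0 + J(Q(6, P))) = 9*(0 + 4) = 9*4 = 36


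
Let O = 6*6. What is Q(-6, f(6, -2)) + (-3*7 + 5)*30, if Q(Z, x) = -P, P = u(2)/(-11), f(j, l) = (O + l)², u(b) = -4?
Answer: -5284/11 ≈ -480.36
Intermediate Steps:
O = 36
f(j, l) = (36 + l)²
P = 4/11 (P = -4/(-11) = -4*(-1/11) = 4/11 ≈ 0.36364)
Q(Z, x) = -4/11 (Q(Z, x) = -1*4/11 = -4/11)
Q(-6, f(6, -2)) + (-3*7 + 5)*30 = -4/11 + (-3*7 + 5)*30 = -4/11 + (-21 + 5)*30 = -4/11 - 16*30 = -4/11 - 480 = -5284/11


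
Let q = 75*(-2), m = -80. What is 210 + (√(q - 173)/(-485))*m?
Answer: 210 + 16*I*√323/97 ≈ 210.0 + 2.9645*I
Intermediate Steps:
q = -150
210 + (√(q - 173)/(-485))*m = 210 + (√(-150 - 173)/(-485))*(-80) = 210 + (√(-323)*(-1/485))*(-80) = 210 + ((I*√323)*(-1/485))*(-80) = 210 - I*√323/485*(-80) = 210 + 16*I*√323/97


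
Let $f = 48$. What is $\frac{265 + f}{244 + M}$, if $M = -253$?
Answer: $- \frac{313}{9} \approx -34.778$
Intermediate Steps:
$\frac{265 + f}{244 + M} = \frac{265 + 48}{244 - 253} = \frac{313}{-9} = 313 \left(- \frac{1}{9}\right) = - \frac{313}{9}$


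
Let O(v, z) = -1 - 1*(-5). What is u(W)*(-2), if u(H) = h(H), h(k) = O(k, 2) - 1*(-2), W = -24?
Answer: -12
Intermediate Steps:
O(v, z) = 4 (O(v, z) = -1 + 5 = 4)
h(k) = 6 (h(k) = 4 - 1*(-2) = 4 + 2 = 6)
u(H) = 6
u(W)*(-2) = 6*(-2) = -12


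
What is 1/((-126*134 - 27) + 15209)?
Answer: -1/1702 ≈ -0.00058754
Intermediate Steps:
1/((-126*134 - 27) + 15209) = 1/((-16884 - 27) + 15209) = 1/(-16911 + 15209) = 1/(-1702) = -1/1702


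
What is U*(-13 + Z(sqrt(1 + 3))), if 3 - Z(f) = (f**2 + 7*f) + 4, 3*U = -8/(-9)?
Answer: -256/27 ≈ -9.4815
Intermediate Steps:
U = 8/27 (U = (-8/(-9))/3 = (-8*(-1/9))/3 = (1/3)*(8/9) = 8/27 ≈ 0.29630)
Z(f) = -1 - f**2 - 7*f (Z(f) = 3 - ((f**2 + 7*f) + 4) = 3 - (4 + f**2 + 7*f) = 3 + (-4 - f**2 - 7*f) = -1 - f**2 - 7*f)
U*(-13 + Z(sqrt(1 + 3))) = 8*(-13 + (-1 - (sqrt(1 + 3))**2 - 7*sqrt(1 + 3)))/27 = 8*(-13 + (-1 - (sqrt(4))**2 - 7*sqrt(4)))/27 = 8*(-13 + (-1 - 1*2**2 - 7*2))/27 = 8*(-13 + (-1 - 1*4 - 14))/27 = 8*(-13 + (-1 - 4 - 14))/27 = 8*(-13 - 19)/27 = (8/27)*(-32) = -256/27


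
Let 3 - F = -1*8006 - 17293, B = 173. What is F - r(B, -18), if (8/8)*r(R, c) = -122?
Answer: 25424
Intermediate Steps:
r(R, c) = -122
F = 25302 (F = 3 - (-1*8006 - 17293) = 3 - (-8006 - 17293) = 3 - 1*(-25299) = 3 + 25299 = 25302)
F - r(B, -18) = 25302 - 1*(-122) = 25302 + 122 = 25424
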